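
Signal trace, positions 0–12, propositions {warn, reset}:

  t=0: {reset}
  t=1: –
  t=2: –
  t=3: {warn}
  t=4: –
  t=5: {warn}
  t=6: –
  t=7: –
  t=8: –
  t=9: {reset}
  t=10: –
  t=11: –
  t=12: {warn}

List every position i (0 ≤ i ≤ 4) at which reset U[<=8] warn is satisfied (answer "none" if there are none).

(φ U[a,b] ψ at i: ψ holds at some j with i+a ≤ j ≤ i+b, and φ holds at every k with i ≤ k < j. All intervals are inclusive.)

Evaluate at each i in [0,4]:
  i=0: ✗ (lhs fails at k=1 before rhs at j=3)
  i=1: ✗ (lhs fails at k=1 before rhs at j=3)
  i=2: ✗ (lhs fails at k=2 before rhs at j=3)
  i=3: ✓ (rhs at j=3)
  i=4: ✗ (lhs fails at k=4 before rhs at j=5)

3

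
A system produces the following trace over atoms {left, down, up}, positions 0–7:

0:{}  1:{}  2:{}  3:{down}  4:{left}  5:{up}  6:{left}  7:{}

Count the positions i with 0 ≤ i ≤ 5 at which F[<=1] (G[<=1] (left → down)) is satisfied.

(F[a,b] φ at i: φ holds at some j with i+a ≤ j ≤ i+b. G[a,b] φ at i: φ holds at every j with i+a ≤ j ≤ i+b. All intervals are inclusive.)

3

Evaluate at each i in [0,5]:
  i=0: ✓ (witness j=0)
  i=1: ✓ (witness j=1)
  i=2: ✓ (witness j=2)
  i=3: ✗ (none in [3,4])
  i=4: ✗ (none in [4,5])
  i=5: ✗ (none in [5,6])
Positions where it holds: {0, 1, 2} → 3.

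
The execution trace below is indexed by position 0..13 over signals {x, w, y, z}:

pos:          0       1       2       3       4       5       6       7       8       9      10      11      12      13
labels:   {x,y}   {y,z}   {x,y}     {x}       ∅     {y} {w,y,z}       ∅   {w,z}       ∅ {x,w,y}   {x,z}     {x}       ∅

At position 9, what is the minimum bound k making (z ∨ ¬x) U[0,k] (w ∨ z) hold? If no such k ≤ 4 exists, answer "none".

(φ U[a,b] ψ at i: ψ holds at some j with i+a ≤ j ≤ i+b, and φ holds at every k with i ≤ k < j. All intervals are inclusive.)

Need earliest j ≥ 9 with (w ∨ z), and (z ∨ ¬x) at every k in [9,j-1].
  j=9: rhs fails.
  j=10: rhs holds; lhs holds on [9,9]. k = 1.

1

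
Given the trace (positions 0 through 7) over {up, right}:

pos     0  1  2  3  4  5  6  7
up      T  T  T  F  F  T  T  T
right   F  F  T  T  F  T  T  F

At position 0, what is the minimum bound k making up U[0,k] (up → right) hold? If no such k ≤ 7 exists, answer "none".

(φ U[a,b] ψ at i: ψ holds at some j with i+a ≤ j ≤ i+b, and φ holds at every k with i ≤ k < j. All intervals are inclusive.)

Need earliest j ≥ 0 with (up → right), and up at every k in [0,j-1].
  j=0: rhs fails.
  j=1: rhs fails.
  j=2: rhs holds; lhs holds on [0,1]. k = 2.

2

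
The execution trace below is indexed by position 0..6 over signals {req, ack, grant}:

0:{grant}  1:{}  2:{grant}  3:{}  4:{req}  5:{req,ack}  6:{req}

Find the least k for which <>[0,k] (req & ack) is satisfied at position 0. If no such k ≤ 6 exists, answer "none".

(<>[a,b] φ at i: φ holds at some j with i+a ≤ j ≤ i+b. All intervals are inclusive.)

5

Scan j = 0,1,… for (req & ack):
  j=0: fails
  j=1: fails
  j=2: fails
  j=3: fails
  j=4: fails
  j=5: holds
First hit at j=5, so smallest k = 5-0 = 5.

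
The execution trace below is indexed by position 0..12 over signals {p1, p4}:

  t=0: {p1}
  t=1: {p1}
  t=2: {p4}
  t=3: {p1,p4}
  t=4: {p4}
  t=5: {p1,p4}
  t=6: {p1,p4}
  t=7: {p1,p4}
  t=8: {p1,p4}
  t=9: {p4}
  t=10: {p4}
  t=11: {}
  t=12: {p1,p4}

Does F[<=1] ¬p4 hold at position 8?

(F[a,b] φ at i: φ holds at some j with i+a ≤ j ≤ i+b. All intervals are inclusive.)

Check ¬p4 at each j in [8,9]:
  j=8: false
  j=9: false
No position in the window satisfies it → formula fails.

No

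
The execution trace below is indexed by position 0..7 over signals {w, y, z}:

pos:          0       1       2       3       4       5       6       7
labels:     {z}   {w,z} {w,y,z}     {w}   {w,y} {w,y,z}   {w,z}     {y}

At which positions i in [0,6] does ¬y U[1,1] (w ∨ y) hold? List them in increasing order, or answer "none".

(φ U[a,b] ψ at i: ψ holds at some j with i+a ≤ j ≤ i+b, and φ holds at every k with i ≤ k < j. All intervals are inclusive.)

0, 1, 3, 6

Evaluate at each i in [0,6]:
  i=0: ✓ (rhs at j=1; lhs holds on [0,0])
  i=1: ✓ (rhs at j=2; lhs holds on [1,1])
  i=2: ✗ (lhs fails at k=2 before rhs at j=3)
  i=3: ✓ (rhs at j=4; lhs holds on [3,3])
  i=4: ✗ (lhs fails at k=4 before rhs at j=5)
  i=5: ✗ (lhs fails at k=5 before rhs at j=6)
  i=6: ✓ (rhs at j=7; lhs holds on [6,6])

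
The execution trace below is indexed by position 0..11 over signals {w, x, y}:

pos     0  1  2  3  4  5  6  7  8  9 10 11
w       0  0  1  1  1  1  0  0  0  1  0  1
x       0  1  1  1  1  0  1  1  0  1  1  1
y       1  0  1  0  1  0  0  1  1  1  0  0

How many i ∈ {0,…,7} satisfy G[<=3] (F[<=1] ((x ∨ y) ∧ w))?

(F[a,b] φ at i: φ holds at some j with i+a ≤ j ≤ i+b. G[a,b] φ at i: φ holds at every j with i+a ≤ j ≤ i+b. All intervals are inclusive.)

1

Evaluate at each i in [0,7]:
  i=0: ✗ (fails at j=0)
  i=1: ✓ (all of [1,4])
  i=2: ✗ (fails at j=5)
  i=3: ✗ (fails at j=5)
  i=4: ✗ (fails at j=5)
  i=5: ✗ (fails at j=5)
  i=6: ✗ (fails at j=6)
  i=7: ✗ (fails at j=7)
Positions where it holds: {1} → 1.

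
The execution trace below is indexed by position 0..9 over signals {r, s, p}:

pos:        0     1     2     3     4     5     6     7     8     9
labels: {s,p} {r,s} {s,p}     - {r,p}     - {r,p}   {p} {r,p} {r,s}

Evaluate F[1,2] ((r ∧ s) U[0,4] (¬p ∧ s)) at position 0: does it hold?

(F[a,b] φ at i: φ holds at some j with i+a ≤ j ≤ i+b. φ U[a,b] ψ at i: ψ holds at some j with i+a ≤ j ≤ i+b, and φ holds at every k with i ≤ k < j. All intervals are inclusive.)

Yes

Check ((r ∧ s) U[0,4] (¬p ∧ s)) at each j in [1,2]:
  j=1: holds
  j=2: fails
Found at j=1 → formula holds.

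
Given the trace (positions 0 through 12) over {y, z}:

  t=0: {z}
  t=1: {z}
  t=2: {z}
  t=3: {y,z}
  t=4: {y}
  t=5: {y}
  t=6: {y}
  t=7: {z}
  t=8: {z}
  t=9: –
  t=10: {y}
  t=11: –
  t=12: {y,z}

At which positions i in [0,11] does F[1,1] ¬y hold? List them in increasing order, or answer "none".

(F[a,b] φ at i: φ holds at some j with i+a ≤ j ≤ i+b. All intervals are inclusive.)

0, 1, 6, 7, 8, 10

Evaluate at each i in [0,11]:
  i=0: ✓ (witness j=1)
  i=1: ✓ (witness j=2)
  i=2: ✗ (none in [3,3])
  i=3: ✗ (none in [4,4])
  i=4: ✗ (none in [5,5])
  i=5: ✗ (none in [6,6])
  i=6: ✓ (witness j=7)
  i=7: ✓ (witness j=8)
  i=8: ✓ (witness j=9)
  i=9: ✗ (none in [10,10])
  i=10: ✓ (witness j=11)
  i=11: ✗ (none in [12,12])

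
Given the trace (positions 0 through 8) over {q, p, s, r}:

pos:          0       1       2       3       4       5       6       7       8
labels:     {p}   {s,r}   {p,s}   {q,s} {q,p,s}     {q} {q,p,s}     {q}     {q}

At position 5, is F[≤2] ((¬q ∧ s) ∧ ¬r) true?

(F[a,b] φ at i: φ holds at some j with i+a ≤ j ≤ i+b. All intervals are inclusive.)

No

Check ((¬q ∧ s) ∧ ¬r) at each j in [5,7]:
  j=5: false
  j=6: false
  j=7: false
No position in the window satisfies it → formula fails.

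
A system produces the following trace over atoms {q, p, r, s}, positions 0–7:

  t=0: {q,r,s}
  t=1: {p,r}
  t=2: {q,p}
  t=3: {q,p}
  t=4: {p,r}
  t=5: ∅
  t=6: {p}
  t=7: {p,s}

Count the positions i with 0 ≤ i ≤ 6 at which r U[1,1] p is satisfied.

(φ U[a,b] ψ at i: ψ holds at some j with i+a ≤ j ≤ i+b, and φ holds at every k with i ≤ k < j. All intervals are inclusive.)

2

Evaluate at each i in [0,6]:
  i=0: ✓ (rhs at j=1; lhs holds on [0,0])
  i=1: ✓ (rhs at j=2; lhs holds on [1,1])
  i=2: ✗ (lhs fails at k=2 before rhs at j=3)
  i=3: ✗ (lhs fails at k=3 before rhs at j=4)
  i=4: ✗ (no rhs in [5,5])
  i=5: ✗ (lhs fails at k=5 before rhs at j=6)
  i=6: ✗ (lhs fails at k=6 before rhs at j=7)
Positions where it holds: {0, 1} → 2.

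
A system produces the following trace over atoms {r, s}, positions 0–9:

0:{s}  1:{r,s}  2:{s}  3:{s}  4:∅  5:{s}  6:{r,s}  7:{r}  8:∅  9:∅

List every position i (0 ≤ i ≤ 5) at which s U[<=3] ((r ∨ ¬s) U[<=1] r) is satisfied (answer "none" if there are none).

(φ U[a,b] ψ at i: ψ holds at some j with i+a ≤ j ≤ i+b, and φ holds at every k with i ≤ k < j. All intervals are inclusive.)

Evaluate at each i in [0,5]:
  i=0: ✓ (rhs at j=1; lhs holds on [0,0])
  i=1: ✓ (rhs at j=1)
  i=2: ✗ (no rhs in [2,5])
  i=3: ✗ (lhs fails at k=4 before rhs at j=6)
  i=4: ✗ (lhs fails at k=4 before rhs at j=6)
  i=5: ✓ (rhs at j=6; lhs holds on [5,5])

0, 1, 5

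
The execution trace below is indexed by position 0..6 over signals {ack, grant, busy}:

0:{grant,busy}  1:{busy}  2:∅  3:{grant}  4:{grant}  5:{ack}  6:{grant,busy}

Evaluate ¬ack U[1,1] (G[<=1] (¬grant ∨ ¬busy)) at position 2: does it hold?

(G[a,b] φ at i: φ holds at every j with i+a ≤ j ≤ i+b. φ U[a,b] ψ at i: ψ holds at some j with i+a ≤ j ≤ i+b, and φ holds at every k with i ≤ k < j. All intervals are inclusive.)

Yes

Need some j in [3,3] with G[<=1] (¬grant ∨ ¬busy), and ¬ack at every k in [2,j-1].
  j=3: G[<=1] (¬grant ∨ ¬busy) holds; ¬ack holds at every k in [2,2] → satisfied.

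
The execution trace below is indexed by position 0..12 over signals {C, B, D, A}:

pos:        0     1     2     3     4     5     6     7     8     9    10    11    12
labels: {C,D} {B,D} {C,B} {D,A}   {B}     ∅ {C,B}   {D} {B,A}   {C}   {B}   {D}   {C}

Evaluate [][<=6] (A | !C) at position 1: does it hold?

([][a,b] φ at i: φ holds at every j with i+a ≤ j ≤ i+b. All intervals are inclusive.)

Does not hold

Check (A | !C) at every j in [1,7]:
  j=1: true
  j=2: false
  j=3: true
  j=4: true
  j=5: true
  j=6: false
  j=7: true
Fails at j=2 → formula fails.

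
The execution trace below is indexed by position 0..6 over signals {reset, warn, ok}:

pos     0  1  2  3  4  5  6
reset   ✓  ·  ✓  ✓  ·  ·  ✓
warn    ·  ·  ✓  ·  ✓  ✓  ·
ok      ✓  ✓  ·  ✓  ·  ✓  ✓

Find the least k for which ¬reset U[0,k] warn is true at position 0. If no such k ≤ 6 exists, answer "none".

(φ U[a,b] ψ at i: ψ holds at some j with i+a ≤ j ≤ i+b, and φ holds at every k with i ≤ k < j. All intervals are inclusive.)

Need earliest j ≥ 0 with warn, and ¬reset at every k in [0,j-1].
  j=0: rhs fails.
  j=1: rhs fails.
  j=2: rhs holds but lhs fails at k=0.
  j=3: rhs fails.
  j=4: rhs holds but lhs fails at k=0.
  j=5: rhs holds but lhs fails at k=0.
  j=6: rhs fails.
No witness within the range → none.

none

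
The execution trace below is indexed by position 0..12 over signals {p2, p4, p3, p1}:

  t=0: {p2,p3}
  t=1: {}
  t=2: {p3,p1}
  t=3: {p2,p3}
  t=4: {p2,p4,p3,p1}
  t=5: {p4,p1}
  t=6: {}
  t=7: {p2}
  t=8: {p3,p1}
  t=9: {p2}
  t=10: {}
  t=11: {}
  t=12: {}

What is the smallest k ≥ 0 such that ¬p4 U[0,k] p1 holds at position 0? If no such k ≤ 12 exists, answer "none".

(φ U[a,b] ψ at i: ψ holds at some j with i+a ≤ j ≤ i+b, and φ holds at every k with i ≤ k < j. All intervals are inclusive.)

Need earliest j ≥ 0 with p1, and ¬p4 at every k in [0,j-1].
  j=0: rhs fails.
  j=1: rhs fails.
  j=2: rhs holds; lhs holds on [0,1]. k = 2.

2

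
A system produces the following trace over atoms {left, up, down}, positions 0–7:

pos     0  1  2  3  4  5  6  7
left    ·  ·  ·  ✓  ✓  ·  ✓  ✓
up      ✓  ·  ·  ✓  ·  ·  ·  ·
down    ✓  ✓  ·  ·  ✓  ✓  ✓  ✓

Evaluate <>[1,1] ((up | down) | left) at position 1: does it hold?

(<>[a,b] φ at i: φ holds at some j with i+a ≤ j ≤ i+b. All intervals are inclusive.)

Check ((up | down) | left) at each j in [2,2]:
  j=2: false
No position in the window satisfies it → formula fails.

False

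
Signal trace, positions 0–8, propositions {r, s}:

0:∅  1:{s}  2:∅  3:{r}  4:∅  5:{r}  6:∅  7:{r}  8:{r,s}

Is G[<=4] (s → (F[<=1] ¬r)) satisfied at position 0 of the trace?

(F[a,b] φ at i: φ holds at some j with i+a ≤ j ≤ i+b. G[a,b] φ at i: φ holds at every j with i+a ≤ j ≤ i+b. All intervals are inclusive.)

Check (s → (F[<=1] ¬r)) at every j in [0,4]:
  j=0: antecedent false → ✓
  j=1: antecedent true; consequent holds (witness at 1) → ✓
  j=2: antecedent false → ✓
  j=3: antecedent false → ✓
  j=4: antecedent false → ✓
All positions satisfy it → formula holds.

Holds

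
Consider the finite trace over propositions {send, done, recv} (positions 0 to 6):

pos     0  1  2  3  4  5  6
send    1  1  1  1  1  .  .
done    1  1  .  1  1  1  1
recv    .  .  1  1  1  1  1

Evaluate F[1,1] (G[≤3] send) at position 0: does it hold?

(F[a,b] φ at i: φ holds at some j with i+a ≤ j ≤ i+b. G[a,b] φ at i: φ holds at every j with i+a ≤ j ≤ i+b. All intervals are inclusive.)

Check G[≤3] send at each j in [1,1]:
  j=1: holds on [1,4]
Found at j=1 → formula holds.

True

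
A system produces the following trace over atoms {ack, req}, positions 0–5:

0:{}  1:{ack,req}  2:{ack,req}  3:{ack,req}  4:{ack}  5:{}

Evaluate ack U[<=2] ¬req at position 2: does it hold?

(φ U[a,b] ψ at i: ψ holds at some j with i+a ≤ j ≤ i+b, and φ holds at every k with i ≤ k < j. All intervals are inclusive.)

Need some j in [2,4] with ¬req, and ack at every k in [2,j-1].
  j=2: ¬req false.
  j=3: ¬req false.
  j=4: ¬req holds; ack holds at every k in [2,3] → satisfied.

Yes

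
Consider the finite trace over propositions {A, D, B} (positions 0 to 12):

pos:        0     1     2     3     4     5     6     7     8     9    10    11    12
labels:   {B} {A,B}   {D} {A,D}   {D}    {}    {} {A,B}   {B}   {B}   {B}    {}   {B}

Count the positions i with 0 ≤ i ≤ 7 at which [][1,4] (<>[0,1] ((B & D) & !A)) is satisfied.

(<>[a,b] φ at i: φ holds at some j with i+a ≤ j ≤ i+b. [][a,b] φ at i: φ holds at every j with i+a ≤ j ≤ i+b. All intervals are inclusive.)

0

Evaluate at each i in [0,7]:
  i=0: ✗ (fails at j=1)
  i=1: ✗ (fails at j=2)
  i=2: ✗ (fails at j=3)
  i=3: ✗ (fails at j=4)
  i=4: ✗ (fails at j=5)
  i=5: ✗ (fails at j=6)
  i=6: ✗ (fails at j=7)
  i=7: ✗ (fails at j=8)
Positions where it holds: {} → 0.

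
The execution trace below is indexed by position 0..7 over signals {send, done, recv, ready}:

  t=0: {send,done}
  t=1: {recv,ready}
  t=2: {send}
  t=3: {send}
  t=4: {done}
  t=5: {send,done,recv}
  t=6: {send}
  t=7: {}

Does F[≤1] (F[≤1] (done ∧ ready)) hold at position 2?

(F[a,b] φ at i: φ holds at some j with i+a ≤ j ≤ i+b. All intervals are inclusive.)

False

Check F[≤1] (done ∧ ready) at each j in [2,3]:
  j=2: fails (none in [2,3])
  j=3: fails (none in [3,4])
No position in the window satisfies it → formula fails.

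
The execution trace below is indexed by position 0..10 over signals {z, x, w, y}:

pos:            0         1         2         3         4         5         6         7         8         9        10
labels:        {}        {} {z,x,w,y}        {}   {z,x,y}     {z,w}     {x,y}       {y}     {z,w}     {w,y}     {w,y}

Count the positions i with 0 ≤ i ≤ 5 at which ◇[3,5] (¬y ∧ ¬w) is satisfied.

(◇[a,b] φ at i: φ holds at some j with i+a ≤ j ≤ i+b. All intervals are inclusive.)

Evaluate at each i in [0,5]:
  i=0: ✓ (witness j=3)
  i=1: ✗ (none in [4,6])
  i=2: ✗ (none in [5,7])
  i=3: ✗ (none in [6,8])
  i=4: ✗ (none in [7,9])
  i=5: ✗ (none in [8,10])
Positions where it holds: {0} → 1.

1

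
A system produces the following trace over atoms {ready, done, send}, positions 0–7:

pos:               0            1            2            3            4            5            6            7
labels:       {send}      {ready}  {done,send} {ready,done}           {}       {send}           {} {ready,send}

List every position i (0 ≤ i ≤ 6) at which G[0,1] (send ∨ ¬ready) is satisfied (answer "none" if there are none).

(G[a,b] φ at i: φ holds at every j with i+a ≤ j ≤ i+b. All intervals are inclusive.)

Evaluate at each i in [0,6]:
  i=0: ✗ (fails at j=1)
  i=1: ✗ (fails at j=1)
  i=2: ✗ (fails at j=3)
  i=3: ✗ (fails at j=3)
  i=4: ✓ (all of [4,5])
  i=5: ✓ (all of [5,6])
  i=6: ✓ (all of [6,7])

4, 5, 6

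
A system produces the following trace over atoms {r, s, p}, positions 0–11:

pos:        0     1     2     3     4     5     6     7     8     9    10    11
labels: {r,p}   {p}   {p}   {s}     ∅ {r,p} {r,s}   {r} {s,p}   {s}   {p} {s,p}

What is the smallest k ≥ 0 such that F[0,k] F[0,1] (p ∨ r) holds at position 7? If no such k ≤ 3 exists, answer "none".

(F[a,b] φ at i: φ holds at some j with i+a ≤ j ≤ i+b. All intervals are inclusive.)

0

Scan j = 7,8,… for F[0,1] (p ∨ r):
  j=7: holds
First hit at j=7, so smallest k = 7-7 = 0.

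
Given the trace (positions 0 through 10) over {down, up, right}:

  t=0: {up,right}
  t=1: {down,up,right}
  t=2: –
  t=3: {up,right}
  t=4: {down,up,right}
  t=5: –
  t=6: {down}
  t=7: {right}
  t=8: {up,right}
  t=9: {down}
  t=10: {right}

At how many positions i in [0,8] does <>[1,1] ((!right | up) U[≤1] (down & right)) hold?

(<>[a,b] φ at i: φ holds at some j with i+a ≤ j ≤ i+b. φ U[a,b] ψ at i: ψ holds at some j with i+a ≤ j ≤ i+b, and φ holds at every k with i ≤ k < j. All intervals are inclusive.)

3

Evaluate at each i in [0,8]:
  i=0: ✓ (witness j=1)
  i=1: ✗ (none in [2,2])
  i=2: ✓ (witness j=3)
  i=3: ✓ (witness j=4)
  i=4: ✗ (none in [5,5])
  i=5: ✗ (none in [6,6])
  i=6: ✗ (none in [7,7])
  i=7: ✗ (none in [8,8])
  i=8: ✗ (none in [9,9])
Positions where it holds: {0, 2, 3} → 3.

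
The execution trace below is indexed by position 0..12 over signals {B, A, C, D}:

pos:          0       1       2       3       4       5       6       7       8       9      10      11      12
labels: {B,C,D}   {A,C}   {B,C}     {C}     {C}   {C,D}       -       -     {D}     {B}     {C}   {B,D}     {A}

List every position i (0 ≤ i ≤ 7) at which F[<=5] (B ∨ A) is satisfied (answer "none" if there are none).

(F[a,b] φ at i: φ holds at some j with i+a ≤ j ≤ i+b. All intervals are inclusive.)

0, 1, 2, 4, 5, 6, 7

Evaluate at each i in [0,7]:
  i=0: ✓ (witness j=0)
  i=1: ✓ (witness j=1)
  i=2: ✓ (witness j=2)
  i=3: ✗ (none in [3,8])
  i=4: ✓ (witness j=9)
  i=5: ✓ (witness j=9)
  i=6: ✓ (witness j=9)
  i=7: ✓ (witness j=9)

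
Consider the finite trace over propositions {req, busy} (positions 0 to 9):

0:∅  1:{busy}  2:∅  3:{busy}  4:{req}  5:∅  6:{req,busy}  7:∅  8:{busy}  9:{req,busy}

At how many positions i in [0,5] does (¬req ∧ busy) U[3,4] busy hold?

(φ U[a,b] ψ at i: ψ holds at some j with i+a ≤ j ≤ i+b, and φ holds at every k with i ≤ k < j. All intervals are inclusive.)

0

Evaluate at each i in [0,5]:
  i=0: ✗ (lhs fails at k=0 before rhs at j=3)
  i=1: ✗ (no rhs in [4,5])
  i=2: ✗ (lhs fails at k=2 before rhs at j=6)
  i=3: ✗ (lhs fails at k=4 before rhs at j=6)
  i=4: ✗ (lhs fails at k=4 before rhs at j=8)
  i=5: ✗ (lhs fails at k=5 before rhs at j=8)
Positions where it holds: {} → 0.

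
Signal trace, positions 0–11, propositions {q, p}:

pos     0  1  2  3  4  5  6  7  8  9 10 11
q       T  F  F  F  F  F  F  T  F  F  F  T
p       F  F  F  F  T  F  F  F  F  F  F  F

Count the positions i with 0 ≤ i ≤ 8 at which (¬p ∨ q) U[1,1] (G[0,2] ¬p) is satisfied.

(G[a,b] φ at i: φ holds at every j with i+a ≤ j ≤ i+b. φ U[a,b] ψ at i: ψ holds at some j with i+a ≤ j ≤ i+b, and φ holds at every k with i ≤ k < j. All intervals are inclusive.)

Evaluate at each i in [0,8]:
  i=0: ✓ (rhs at j=1; lhs holds on [0,0])
  i=1: ✗ (no rhs in [2,2])
  i=2: ✗ (no rhs in [3,3])
  i=3: ✗ (no rhs in [4,4])
  i=4: ✗ (lhs fails at k=4 before rhs at j=5)
  i=5: ✓ (rhs at j=6; lhs holds on [5,5])
  i=6: ✓ (rhs at j=7; lhs holds on [6,6])
  i=7: ✓ (rhs at j=8; lhs holds on [7,7])
  i=8: ✓ (rhs at j=9; lhs holds on [8,8])
Positions where it holds: {0, 5, 6, 7, 8} → 5.

5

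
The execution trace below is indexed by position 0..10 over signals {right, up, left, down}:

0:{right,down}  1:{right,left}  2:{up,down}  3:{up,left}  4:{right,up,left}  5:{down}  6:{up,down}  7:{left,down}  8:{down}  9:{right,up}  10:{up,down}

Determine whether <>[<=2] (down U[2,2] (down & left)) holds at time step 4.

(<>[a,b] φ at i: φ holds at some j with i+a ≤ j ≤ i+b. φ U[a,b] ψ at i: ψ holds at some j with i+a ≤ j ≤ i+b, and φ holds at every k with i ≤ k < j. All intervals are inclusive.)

Check (down U[2,2] (down & left)) at each j in [4,6]:
  j=4: fails
  j=5: holds
  j=6: fails
Found at j=5 → formula holds.

True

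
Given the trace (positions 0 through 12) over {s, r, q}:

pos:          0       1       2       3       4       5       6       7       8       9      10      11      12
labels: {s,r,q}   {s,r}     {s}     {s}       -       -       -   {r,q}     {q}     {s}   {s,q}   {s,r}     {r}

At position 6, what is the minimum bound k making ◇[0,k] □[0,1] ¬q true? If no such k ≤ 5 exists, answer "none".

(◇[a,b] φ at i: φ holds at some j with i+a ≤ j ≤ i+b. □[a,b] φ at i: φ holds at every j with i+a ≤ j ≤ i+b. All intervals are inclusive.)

5

Scan j = 6,7,… for □[0,1] ¬q:
  j=6: fails
  j=7: fails
  j=8: fails
  j=9: fails
  j=10: fails
  j=11: holds
First hit at j=11, so smallest k = 11-6 = 5.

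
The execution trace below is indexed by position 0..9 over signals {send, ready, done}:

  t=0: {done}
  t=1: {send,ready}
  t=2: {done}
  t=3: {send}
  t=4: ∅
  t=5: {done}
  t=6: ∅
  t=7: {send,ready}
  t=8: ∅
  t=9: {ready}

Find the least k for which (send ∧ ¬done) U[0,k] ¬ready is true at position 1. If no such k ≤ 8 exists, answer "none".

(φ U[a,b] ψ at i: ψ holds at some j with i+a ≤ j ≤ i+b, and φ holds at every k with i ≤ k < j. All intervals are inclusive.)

1

Need earliest j ≥ 1 with ¬ready, and (send ∧ ¬done) at every k in [1,j-1].
  j=1: rhs fails.
  j=2: rhs holds; lhs holds on [1,1]. k = 1.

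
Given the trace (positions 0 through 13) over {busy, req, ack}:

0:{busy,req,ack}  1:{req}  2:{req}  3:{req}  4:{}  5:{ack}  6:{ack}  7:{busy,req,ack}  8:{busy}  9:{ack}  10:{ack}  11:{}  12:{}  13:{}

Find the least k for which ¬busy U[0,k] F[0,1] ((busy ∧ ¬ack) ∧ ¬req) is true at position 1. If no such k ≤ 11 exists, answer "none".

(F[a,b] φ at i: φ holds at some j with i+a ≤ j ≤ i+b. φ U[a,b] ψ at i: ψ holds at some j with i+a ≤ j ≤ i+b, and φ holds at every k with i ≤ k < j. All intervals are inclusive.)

6

Need earliest j ≥ 1 with F[0,1] ((busy ∧ ¬ack) ∧ ¬req), and ¬busy at every k in [1,j-1].
  j=1: rhs fails.
  j=2: rhs fails.
  j=3: rhs fails.
  j=4: rhs fails.
  j=5: rhs fails.
  j=6: rhs fails.
  j=7: rhs holds; lhs holds on [1,6]. k = 6.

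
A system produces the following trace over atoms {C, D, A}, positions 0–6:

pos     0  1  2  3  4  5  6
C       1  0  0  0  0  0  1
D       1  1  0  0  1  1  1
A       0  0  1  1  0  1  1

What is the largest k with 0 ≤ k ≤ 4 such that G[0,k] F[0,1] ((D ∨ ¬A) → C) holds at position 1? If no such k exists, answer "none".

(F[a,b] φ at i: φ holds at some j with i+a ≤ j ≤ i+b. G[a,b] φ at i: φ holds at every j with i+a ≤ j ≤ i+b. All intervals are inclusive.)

F[0,1] ((D ∨ ¬A) → C) must hold from j=1 onward; find where it first fails.
  j=1: holds
  j=2: holds
  j=3: holds
  j=4: fails
Holds on [1,3], so largest k = 2.

2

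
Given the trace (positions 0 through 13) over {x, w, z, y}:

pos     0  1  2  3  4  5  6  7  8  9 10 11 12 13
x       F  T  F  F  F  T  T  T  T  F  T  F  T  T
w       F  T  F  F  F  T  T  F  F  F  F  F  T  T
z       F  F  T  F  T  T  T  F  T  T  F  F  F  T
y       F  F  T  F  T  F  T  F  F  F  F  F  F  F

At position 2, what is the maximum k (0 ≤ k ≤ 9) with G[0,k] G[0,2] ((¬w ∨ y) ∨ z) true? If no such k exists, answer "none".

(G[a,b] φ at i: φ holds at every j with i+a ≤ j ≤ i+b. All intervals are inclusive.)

7

G[0,2] ((¬w ∨ y) ∨ z) must hold from j=2 onward; find where it first fails.
  j=2: holds
  j=3: holds
  j=4: holds
  j=5: holds
  j=6: holds
  j=7: holds
  j=8: holds
  j=9: holds
  j=10: fails
Holds on [2,9], so largest k = 7.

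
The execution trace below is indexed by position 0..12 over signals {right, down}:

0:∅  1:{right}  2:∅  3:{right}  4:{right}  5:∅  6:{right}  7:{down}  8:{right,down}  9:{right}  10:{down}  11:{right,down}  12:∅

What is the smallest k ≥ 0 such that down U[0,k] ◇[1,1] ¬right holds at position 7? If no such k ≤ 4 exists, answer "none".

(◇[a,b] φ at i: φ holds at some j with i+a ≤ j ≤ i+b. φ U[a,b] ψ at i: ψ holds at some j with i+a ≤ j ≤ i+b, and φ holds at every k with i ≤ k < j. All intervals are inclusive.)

Need earliest j ≥ 7 with ◇[1,1] ¬right, and down at every k in [7,j-1].
  j=7: rhs fails.
  j=8: rhs fails.
  j=9: rhs holds; lhs holds on [7,8]. k = 2.

2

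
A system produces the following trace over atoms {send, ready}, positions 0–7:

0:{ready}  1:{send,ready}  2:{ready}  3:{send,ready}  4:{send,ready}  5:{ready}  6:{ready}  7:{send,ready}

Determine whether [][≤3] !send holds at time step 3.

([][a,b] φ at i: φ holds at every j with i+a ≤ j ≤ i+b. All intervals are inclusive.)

No

Check !send at every j in [3,6]:
  j=3: false
  j=4: false
  j=5: true
  j=6: true
Fails at j=3 → formula fails.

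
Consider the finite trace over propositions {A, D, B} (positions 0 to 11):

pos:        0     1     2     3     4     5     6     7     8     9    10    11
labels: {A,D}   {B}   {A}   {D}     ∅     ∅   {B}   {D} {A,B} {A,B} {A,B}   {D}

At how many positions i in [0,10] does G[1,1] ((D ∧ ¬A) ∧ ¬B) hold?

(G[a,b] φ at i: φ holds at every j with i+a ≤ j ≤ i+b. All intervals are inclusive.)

Evaluate at each i in [0,10]:
  i=0: ✗ (fails at j=1)
  i=1: ✗ (fails at j=2)
  i=2: ✓ (all of [3,3])
  i=3: ✗ (fails at j=4)
  i=4: ✗ (fails at j=5)
  i=5: ✗ (fails at j=6)
  i=6: ✓ (all of [7,7])
  i=7: ✗ (fails at j=8)
  i=8: ✗ (fails at j=9)
  i=9: ✗ (fails at j=10)
  i=10: ✓ (all of [11,11])
Positions where it holds: {2, 6, 10} → 3.

3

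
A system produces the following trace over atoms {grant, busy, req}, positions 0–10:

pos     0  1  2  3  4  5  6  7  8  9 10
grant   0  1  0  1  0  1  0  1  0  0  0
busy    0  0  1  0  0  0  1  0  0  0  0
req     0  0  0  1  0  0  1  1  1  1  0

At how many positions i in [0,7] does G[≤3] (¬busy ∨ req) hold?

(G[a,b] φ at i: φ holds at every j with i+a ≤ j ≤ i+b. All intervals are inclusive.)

5

Evaluate at each i in [0,7]:
  i=0: ✗ (fails at j=2)
  i=1: ✗ (fails at j=2)
  i=2: ✗ (fails at j=2)
  i=3: ✓ (all of [3,6])
  i=4: ✓ (all of [4,7])
  i=5: ✓ (all of [5,8])
  i=6: ✓ (all of [6,9])
  i=7: ✓ (all of [7,10])
Positions where it holds: {3, 4, 5, 6, 7} → 5.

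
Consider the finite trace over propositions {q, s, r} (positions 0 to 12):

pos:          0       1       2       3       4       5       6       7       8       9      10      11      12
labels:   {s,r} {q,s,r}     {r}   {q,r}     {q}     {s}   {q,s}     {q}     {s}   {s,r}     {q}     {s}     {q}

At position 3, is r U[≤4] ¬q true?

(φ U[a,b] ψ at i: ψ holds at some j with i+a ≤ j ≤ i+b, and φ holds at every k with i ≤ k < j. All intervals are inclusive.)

Need some j in [3,7] with ¬q, and r at every k in [3,j-1].
  j=3: ¬q false.
  j=4: ¬q false.
  j=5: ¬q holds, but r fails at k=4 → not this j.
  j=6: ¬q false.
  j=7: ¬q false.
No j in the window works → until fails.

False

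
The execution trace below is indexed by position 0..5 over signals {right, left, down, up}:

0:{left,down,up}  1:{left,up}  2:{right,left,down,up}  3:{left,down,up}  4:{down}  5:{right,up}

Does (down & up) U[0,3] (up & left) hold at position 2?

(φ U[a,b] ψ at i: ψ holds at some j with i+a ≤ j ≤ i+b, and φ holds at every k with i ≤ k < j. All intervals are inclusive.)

Need some j in [2,5] with (up & left), and (down & up) at every k in [2,j-1].
  j=2: (up & left) holds; no prefix to check → satisfied.

Yes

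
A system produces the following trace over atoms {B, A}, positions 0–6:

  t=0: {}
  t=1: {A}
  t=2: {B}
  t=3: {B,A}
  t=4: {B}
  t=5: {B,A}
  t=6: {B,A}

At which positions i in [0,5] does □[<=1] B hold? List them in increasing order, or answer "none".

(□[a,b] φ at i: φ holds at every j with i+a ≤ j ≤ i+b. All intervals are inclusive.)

2, 3, 4, 5

Evaluate at each i in [0,5]:
  i=0: ✗ (fails at j=0)
  i=1: ✗ (fails at j=1)
  i=2: ✓ (all of [2,3])
  i=3: ✓ (all of [3,4])
  i=4: ✓ (all of [4,5])
  i=5: ✓ (all of [5,6])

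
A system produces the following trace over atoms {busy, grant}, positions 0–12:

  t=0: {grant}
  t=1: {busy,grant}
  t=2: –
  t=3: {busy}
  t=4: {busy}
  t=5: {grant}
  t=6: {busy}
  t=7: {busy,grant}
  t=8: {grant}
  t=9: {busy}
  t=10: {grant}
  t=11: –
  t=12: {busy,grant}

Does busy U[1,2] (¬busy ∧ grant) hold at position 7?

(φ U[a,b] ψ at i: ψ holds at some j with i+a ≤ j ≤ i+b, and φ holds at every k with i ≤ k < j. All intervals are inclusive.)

Need some j in [8,9] with (¬busy ∧ grant), and busy at every k in [7,j-1].
  j=8: (¬busy ∧ grant) holds; busy holds at every k in [7,7] → satisfied.

True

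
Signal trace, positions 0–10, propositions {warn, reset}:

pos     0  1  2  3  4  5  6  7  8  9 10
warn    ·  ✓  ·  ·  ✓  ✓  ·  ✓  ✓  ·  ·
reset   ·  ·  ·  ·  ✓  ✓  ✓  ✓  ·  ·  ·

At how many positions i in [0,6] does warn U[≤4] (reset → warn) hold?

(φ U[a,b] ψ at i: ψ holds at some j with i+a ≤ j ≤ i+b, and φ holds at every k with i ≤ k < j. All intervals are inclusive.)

6

Evaluate at each i in [0,6]:
  i=0: ✓ (rhs at j=0)
  i=1: ✓ (rhs at j=1)
  i=2: ✓ (rhs at j=2)
  i=3: ✓ (rhs at j=3)
  i=4: ✓ (rhs at j=4)
  i=5: ✓ (rhs at j=5)
  i=6: ✗ (lhs fails at k=6 before rhs at j=7)
Positions where it holds: {0, 1, 2, 3, 4, 5} → 6.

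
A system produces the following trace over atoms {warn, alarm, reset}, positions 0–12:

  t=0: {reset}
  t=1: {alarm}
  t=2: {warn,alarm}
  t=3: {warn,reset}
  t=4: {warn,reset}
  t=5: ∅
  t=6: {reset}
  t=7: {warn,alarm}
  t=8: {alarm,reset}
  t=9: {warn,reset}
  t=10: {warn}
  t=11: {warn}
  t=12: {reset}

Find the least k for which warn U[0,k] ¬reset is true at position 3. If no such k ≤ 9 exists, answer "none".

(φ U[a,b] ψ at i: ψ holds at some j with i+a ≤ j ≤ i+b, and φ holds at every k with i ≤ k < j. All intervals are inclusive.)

2

Need earliest j ≥ 3 with ¬reset, and warn at every k in [3,j-1].
  j=3: rhs fails.
  j=4: rhs fails.
  j=5: rhs holds; lhs holds on [3,4]. k = 2.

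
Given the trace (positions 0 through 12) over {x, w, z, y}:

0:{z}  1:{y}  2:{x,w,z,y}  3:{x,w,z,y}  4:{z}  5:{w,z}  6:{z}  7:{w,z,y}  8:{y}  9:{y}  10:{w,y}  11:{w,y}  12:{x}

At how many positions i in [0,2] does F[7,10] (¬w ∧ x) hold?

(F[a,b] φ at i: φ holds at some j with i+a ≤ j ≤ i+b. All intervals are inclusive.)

Evaluate at each i in [0,2]:
  i=0: ✗ (none in [7,10])
  i=1: ✗ (none in [8,11])
  i=2: ✓ (witness j=12)
Positions where it holds: {2} → 1.

1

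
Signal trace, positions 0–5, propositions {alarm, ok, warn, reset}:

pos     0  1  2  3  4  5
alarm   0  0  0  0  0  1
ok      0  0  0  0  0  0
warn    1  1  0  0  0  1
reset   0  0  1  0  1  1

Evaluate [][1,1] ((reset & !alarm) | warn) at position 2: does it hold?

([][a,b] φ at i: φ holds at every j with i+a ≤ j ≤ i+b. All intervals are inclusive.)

Check ((reset & !alarm) | warn) at every j in [3,3]:
  j=3: false
Fails at j=3 → formula fails.

Does not hold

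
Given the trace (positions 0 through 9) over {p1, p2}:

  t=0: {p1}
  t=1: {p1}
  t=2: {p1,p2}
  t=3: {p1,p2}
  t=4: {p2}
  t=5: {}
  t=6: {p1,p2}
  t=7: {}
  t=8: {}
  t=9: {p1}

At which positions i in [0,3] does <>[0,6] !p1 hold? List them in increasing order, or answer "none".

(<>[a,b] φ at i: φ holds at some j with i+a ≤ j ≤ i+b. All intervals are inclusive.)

0, 1, 2, 3

Evaluate at each i in [0,3]:
  i=0: ✓ (witness j=4)
  i=1: ✓ (witness j=4)
  i=2: ✓ (witness j=4)
  i=3: ✓ (witness j=4)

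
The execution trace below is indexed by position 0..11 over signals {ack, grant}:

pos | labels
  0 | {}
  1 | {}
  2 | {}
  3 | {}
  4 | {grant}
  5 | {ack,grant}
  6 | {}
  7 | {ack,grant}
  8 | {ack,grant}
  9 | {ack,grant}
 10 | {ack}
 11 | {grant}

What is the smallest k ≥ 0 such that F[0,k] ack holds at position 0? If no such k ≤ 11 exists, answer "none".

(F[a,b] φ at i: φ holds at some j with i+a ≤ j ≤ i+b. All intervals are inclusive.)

Scan j = 0,1,… for ack:
  j=0: fails
  j=1: fails
  j=2: fails
  j=3: fails
  j=4: fails
  j=5: holds
First hit at j=5, so smallest k = 5-0 = 5.

5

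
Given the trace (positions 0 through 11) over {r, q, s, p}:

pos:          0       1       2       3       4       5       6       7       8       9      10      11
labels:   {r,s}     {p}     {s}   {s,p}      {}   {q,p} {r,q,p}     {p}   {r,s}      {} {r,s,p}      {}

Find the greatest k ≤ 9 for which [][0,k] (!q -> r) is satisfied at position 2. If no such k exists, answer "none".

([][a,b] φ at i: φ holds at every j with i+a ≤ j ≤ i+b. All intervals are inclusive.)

none

(!q -> r) must hold from j=2 onward; find where it first fails.
  j=2: fails → no k works.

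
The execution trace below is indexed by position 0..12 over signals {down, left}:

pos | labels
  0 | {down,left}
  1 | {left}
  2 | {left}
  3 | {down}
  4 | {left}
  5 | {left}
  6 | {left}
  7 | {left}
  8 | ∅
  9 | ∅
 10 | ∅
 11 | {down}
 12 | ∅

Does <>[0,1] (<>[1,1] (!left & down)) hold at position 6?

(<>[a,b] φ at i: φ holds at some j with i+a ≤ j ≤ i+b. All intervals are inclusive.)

No

Check <>[1,1] (!left & down) at each j in [6,7]:
  j=6: fails (none in [7,7])
  j=7: fails (none in [8,8])
No position in the window satisfies it → formula fails.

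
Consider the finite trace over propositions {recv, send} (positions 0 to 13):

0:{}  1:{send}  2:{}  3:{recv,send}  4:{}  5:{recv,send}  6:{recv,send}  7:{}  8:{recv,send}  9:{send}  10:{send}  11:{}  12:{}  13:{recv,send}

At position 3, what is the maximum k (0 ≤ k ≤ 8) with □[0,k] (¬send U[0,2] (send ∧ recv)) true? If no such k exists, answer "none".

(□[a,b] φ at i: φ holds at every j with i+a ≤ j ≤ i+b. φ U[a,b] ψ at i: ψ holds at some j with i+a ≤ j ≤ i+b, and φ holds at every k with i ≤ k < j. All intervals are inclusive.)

5

(¬send U[0,2] (send ∧ recv)) must hold from j=3 onward; find where it first fails.
  j=3: holds
  j=4: holds
  j=5: holds
  j=6: holds
  j=7: holds
  j=8: holds
  j=9: fails
Holds on [3,8], so largest k = 5.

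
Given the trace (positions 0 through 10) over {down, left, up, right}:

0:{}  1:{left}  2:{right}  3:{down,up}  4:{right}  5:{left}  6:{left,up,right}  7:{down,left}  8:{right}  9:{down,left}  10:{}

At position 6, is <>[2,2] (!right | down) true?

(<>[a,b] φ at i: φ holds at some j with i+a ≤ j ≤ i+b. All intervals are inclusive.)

Check (!right | down) at each j in [8,8]:
  j=8: false
No position in the window satisfies it → formula fails.

False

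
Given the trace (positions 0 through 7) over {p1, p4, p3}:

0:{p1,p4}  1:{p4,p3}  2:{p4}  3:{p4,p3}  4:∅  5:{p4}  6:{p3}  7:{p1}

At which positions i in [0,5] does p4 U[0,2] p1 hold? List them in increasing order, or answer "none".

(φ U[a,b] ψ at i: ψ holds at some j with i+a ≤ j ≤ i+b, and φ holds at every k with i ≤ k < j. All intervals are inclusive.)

0

Evaluate at each i in [0,5]:
  i=0: ✓ (rhs at j=0)
  i=1: ✗ (no rhs in [1,3])
  i=2: ✗ (no rhs in [2,4])
  i=3: ✗ (no rhs in [3,5])
  i=4: ✗ (no rhs in [4,6])
  i=5: ✗ (lhs fails at k=6 before rhs at j=7)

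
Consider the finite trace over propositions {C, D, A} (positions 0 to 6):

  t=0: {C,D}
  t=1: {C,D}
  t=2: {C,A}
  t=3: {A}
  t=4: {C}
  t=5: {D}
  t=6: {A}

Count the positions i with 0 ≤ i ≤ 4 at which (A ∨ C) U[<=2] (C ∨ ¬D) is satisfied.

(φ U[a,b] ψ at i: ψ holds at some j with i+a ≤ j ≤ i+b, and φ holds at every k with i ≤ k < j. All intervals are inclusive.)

5

Evaluate at each i in [0,4]:
  i=0: ✓ (rhs at j=0)
  i=1: ✓ (rhs at j=1)
  i=2: ✓ (rhs at j=2)
  i=3: ✓ (rhs at j=3)
  i=4: ✓ (rhs at j=4)
Positions where it holds: {0, 1, 2, 3, 4} → 5.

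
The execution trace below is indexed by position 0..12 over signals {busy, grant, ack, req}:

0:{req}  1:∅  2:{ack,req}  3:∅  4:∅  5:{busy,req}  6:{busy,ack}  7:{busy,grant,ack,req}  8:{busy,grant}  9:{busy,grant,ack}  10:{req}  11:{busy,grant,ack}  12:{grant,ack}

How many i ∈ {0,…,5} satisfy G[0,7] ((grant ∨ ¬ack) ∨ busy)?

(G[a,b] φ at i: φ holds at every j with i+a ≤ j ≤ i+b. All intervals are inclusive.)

3

Evaluate at each i in [0,5]:
  i=0: ✗ (fails at j=2)
  i=1: ✗ (fails at j=2)
  i=2: ✗ (fails at j=2)
  i=3: ✓ (all of [3,10])
  i=4: ✓ (all of [4,11])
  i=5: ✓ (all of [5,12])
Positions where it holds: {3, 4, 5} → 3.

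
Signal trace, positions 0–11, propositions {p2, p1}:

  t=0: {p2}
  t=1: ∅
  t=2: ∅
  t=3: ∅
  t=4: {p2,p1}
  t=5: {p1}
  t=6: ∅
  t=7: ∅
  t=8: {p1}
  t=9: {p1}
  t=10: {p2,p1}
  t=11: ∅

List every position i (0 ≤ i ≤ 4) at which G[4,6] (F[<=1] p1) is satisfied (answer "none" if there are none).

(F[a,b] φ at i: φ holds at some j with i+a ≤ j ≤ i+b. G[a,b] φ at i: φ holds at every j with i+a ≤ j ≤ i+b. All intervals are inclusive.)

3, 4

Evaluate at each i in [0,4]:
  i=0: ✗ (fails at j=6)
  i=1: ✗ (fails at j=6)
  i=2: ✗ (fails at j=6)
  i=3: ✓ (all of [7,9])
  i=4: ✓ (all of [8,10])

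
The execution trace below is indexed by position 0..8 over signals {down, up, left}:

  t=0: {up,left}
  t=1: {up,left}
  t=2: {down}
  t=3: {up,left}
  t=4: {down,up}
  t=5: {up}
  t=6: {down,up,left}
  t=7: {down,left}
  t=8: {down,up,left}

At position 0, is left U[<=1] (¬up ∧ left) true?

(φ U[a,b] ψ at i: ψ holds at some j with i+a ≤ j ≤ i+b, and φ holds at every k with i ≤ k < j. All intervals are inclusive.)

Need some j in [0,1] with (¬up ∧ left), and left at every k in [0,j-1].
  j=0: (¬up ∧ left) false.
  j=1: (¬up ∧ left) false.
No j in the window works → until fails.

Does not hold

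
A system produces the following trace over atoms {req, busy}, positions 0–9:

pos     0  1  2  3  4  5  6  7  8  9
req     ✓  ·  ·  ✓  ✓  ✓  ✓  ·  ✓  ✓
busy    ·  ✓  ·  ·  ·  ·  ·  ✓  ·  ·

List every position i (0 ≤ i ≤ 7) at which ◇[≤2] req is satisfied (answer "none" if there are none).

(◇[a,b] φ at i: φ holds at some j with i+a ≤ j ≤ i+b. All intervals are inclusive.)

0, 1, 2, 3, 4, 5, 6, 7

Evaluate at each i in [0,7]:
  i=0: ✓ (witness j=0)
  i=1: ✓ (witness j=3)
  i=2: ✓ (witness j=3)
  i=3: ✓ (witness j=3)
  i=4: ✓ (witness j=4)
  i=5: ✓ (witness j=5)
  i=6: ✓ (witness j=6)
  i=7: ✓ (witness j=8)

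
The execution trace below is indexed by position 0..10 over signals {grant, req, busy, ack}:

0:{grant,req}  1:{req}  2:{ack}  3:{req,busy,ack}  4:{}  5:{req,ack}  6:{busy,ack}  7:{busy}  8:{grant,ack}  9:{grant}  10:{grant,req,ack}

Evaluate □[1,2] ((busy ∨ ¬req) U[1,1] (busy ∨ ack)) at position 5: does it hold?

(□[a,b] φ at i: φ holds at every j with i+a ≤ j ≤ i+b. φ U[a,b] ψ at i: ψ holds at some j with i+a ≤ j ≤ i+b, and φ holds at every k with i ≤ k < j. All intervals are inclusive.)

Yes

Check ((busy ∨ ¬req) U[1,1] (busy ∨ ack)) at every j in [6,7]:
  j=6: holds
  j=7: holds
All positions satisfy it → formula holds.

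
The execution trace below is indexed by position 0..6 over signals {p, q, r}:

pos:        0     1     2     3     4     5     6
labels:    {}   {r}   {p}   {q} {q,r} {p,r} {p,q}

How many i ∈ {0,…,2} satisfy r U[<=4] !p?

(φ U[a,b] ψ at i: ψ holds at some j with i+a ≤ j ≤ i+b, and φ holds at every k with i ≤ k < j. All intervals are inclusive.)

2

Evaluate at each i in [0,2]:
  i=0: ✓ (rhs at j=0)
  i=1: ✓ (rhs at j=1)
  i=2: ✗ (lhs fails at k=2 before rhs at j=3)
Positions where it holds: {0, 1} → 2.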